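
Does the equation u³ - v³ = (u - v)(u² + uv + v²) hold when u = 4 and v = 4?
Holds

Substituting u = 4, v = 4:

LHS = 4³ - 4³ = 0
RHS = (4 - 4)(4² + 4·4 + 4²) = 0

LHS = RHS, so the equation holds at this point.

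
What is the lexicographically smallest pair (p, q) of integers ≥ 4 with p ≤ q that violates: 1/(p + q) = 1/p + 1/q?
(p, q) = (4, 4)

Substituting (4, 4) into the claim:
LHS = 1/(4 + 4) = 1/8
RHS = 1/4 + 1/4 = 1/2

Since LHS ≠ RHS, this pair disproves the claim, and no lexicographically smaller pair (p ≤ q, integers ≥ 4) does.

For instance (9, 9) is also a counterexample (LHS = 1/18, RHS = 2/9), but it's lexicographically larger.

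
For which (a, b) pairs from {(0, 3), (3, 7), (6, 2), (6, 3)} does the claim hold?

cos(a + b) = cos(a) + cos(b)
None

Testing each pair:
(0, 3): LHS = cos(3) ≈ -0.99, RHS = cos(3) + 1 ≈ 0.01001 → fails
(3, 7): LHS = cos(10) ≈ -0.8391, RHS = cos(3) + cos(7) ≈ -0.2361 → fails
(6, 2): LHS = cos(8) ≈ -0.1455, RHS = cos(2) + cos(6) ≈ 0.544 → fails
(6, 3): LHS = cos(9) ≈ -0.9111, RHS = cos(3) + cos(6) ≈ -0.02982 → fails

No pair satisfies the claim.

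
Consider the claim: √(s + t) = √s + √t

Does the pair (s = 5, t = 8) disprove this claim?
Yes

Substituting s = 5, t = 8:
LHS = √(5 + 8) = √(13) ≈ 3.606
RHS = √5 + √8 = √(5) + 2·√(2) ≈ 5.064

Since LHS ≠ RHS, this pair disproves the claim.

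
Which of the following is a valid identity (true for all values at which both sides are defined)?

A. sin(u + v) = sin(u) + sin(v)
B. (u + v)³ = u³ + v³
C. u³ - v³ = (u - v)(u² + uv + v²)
A: fails at (1, 3) — LHS = sin(4) ≈ -0.7568, RHS = sin(3) + sin(1) ≈ 0.9826.
B: fails at (1, 5) — LHS = 216, RHS = 126.
C: holds — e.g. at (1, 3), both sides equal -26.

Answer: C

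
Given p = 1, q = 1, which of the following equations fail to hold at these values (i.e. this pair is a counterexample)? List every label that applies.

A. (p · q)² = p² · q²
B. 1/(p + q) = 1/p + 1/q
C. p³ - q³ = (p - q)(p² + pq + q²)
Evaluating each claim at the given values:
A. LHS = 1, RHS = 1 → holds here (LHS = RHS)
B. LHS = 1/2, RHS = 2 → fails here (LHS ≠ RHS)
C. LHS = 0, RHS = 0 → holds here (LHS = RHS)

Answer: B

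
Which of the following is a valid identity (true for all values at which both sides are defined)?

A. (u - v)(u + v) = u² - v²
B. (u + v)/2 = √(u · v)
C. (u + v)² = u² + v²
A

A: holds — e.g. at (3, 3), both sides equal 0.
B: fails at (5, 8) — LHS = 13/2, RHS = 2·√(10) ≈ 6.325.
C: fails at (3, 3) — LHS = 36, RHS = 18.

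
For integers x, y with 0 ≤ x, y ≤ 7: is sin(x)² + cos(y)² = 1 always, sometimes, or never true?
It holds at (x, y) = (1, 1) (both sides equal 1), but fails at (x, y) = (1, 0) (LHS = sin(1)² + 1 ≈ 1.708, RHS = 1).

Answer: Sometimes true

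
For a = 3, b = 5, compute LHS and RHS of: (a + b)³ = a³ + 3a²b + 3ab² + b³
LHS = (3 + 5)³ = 512
RHS = 3³ + 3·3²·5 + 3·3·5² + 5³ = 512

LHS = RHS: the two sides agree.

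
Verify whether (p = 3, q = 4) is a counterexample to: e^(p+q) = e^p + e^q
Substituting p = 3, q = 4:
LHS = e^(3+4) = e^7 ≈ 1097
RHS = e^3 + e^4 ≈ 74.68

Since LHS ≠ RHS, this pair disproves the claim.

Answer: Yes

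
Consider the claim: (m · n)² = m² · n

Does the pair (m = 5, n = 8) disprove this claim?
Yes

Substituting m = 5, n = 8:
LHS = (5 · 8)² = 1600
RHS = 5² · 8 = 200

Since LHS ≠ RHS, this pair disproves the claim.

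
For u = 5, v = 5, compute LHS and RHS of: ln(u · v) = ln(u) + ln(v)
LHS = ln(5 · 5) = ln(25) ≈ 3.219
RHS = ln(5) + ln(5) = 2·ln(5) ≈ 3.219

LHS = RHS: the two sides agree.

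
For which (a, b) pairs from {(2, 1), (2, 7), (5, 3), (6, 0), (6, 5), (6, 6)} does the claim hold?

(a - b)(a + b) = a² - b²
All pairs

Testing each pair:
(2, 1): LHS = 3, RHS = 3 → holds
(2, 7): LHS = -45, RHS = -45 → holds
(5, 3): LHS = 16, RHS = 16 → holds
(6, 0): LHS = 36, RHS = 36 → holds
(6, 5): LHS = 11, RHS = 11 → holds
(6, 6): LHS = 0, RHS = 0 → holds

Every pair satisfies the claim.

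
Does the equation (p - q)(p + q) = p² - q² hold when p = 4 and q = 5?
Substituting p = 4, q = 5:

LHS = (4 - 5)(4 + 5) = -9
RHS = 4² - 5² = -9

LHS = RHS, so the equation holds at this point.

Answer: Holds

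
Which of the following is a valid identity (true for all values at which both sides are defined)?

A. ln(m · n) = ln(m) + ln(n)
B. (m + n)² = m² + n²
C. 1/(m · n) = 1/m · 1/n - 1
A: holds — e.g. at (2, 3), both sides equal ln(6) ≈ 1.792.
B: fails at (2, 7) — LHS = 81, RHS = 53.
C: fails at (3, 4) — LHS = 1/12, RHS = -11/12.

Answer: A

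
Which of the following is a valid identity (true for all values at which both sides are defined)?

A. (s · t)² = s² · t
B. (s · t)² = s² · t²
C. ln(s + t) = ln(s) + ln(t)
B

A: fails at (5, 5) — LHS = 625, RHS = 125.
B: holds — e.g. at (1, 5), both sides equal 25.
C: fails at (2, 4) — LHS = ln(6) ≈ 1.792, RHS = ln(2) + ln(4) ≈ 2.079.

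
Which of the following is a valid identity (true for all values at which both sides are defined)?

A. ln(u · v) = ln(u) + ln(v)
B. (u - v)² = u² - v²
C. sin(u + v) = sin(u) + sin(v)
A: holds — e.g. at (3, 5), both sides equal ln(15) ≈ 2.708.
B: fails at (2, 4) — LHS = 4, RHS = -12.
C: fails at (3, 7) — LHS = sin(10) ≈ -0.544, RHS = sin(3) + sin(7) ≈ 0.7981.

Answer: A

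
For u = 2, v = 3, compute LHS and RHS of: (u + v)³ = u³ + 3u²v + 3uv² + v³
LHS = (2 + 3)³ = 125
RHS = 2³ + 3·2²·3 + 3·2·3² + 3³ = 125

LHS = RHS: the two sides agree.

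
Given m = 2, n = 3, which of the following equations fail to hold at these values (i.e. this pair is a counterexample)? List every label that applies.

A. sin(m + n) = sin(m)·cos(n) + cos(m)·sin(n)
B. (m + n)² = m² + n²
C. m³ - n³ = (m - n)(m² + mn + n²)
B

Evaluating each claim at the given values:
A. LHS = sin(5) ≈ -0.9589, RHS = sin(2)·cos(3) + sin(3)·cos(2) ≈ -0.9589 → holds here (LHS = RHS)
B. LHS = 25, RHS = 13 → fails here (LHS ≠ RHS)
C. LHS = -19, RHS = -19 → holds here (LHS = RHS)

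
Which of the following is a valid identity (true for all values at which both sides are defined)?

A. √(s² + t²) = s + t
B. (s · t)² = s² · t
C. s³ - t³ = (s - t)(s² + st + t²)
A: fails at (2, 5) — LHS = √(29) ≈ 5.385, RHS = 7.
B: fails at (4, 4) — LHS = 256, RHS = 64.
C: holds — e.g. at (2, 3), both sides equal -19.

Answer: C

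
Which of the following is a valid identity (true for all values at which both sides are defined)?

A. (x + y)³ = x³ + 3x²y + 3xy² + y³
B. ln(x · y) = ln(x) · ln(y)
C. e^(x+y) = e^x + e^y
A: holds — e.g. at (3, 7), both sides equal 1000.
B: fails at (4, 4) — LHS = ln(16) ≈ 2.773, RHS = ln(4)² ≈ 1.922.
C: fails at (2, 2) — LHS = e^4 ≈ 54.6, RHS = 2·e^2 ≈ 14.78.

Answer: A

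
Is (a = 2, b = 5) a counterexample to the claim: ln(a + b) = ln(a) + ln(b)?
Substituting a = 2, b = 5:
LHS = ln(2 + 5) = ln(7) ≈ 1.946
RHS = ln(2) + ln(5) ≈ 2.303

Since LHS ≠ RHS, this pair disproves the claim.

Answer: Yes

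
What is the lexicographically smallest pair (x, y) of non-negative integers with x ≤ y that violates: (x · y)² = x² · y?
(x, y) = (1, 2)

Substituting (1, 2) into the claim:
LHS = (1 · 2)² = 4
RHS = 1² · 2 = 2

Since LHS ≠ RHS, this pair disproves the claim, and no lexicographically smaller pair (x ≤ y, non-negative integers) does.

For instance (3, 3) is also a counterexample (LHS = 81, RHS = 27), but it's lexicographically larger.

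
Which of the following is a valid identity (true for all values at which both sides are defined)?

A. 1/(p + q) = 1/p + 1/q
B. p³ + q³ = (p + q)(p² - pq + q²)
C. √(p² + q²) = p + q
B

A: fails at (1, 2) — LHS = 1/3, RHS = 3/2.
B: holds — e.g. at (0, 1), both sides equal 1.
C: fails at (3, 7) — LHS = √(58) ≈ 7.616, RHS = 10.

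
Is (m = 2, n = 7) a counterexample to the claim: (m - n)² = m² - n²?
Yes

Substituting m = 2, n = 7:
LHS = (2 - 7)² = 25
RHS = 2² - 7² = -45

Since LHS ≠ RHS, this pair disproves the claim.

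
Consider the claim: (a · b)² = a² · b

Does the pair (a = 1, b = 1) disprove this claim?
No

Substituting a = 1, b = 1:
LHS = (1 · 1)² = 1
RHS = 1² · 1 = 1

The sides agree, so this pair does not disprove the claim.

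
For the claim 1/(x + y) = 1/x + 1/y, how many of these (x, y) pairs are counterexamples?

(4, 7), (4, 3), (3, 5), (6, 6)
4

Testing each pair:
(4, 7): LHS = 1/11, RHS = 11/28 → counterexample
(4, 3): LHS = 1/7, RHS = 7/12 → counterexample
(3, 5): LHS = 1/8, RHS = 8/15 → counterexample
(6, 6): LHS = 1/12, RHS = 1/3 → counterexample

That makes 4 counterexamples.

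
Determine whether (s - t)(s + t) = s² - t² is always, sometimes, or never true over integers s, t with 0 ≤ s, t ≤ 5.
Always true

The identity holds for every pair in the range. For instance at (s, t) = (1, 0): both sides equal 1.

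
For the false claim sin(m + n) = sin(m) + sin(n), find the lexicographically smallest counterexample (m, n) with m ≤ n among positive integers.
Substituting (1, 1) into the claim:
LHS = sin(1 + 1) = sin(2) ≈ 0.9093
RHS = sin(1) + sin(1) = 2·sin(1) ≈ 1.683

Since LHS ≠ RHS, this pair disproves the claim, and no lexicographically smaller pair (m ≤ n, positive integers) does.

For instance (4, 4) is also a counterexample (LHS = sin(8) ≈ 0.9894, RHS = 2·sin(4) ≈ -1.514), but it's lexicographically larger.

Answer: (m, n) = (1, 1)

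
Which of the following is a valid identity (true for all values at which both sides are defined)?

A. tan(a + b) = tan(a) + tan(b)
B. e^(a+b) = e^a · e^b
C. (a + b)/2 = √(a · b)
B

A: fails at (3, 7) — LHS = tan(10) ≈ 0.6484, RHS = tan(3) + tan(7) ≈ 0.7289.
B: holds — e.g. at (1, 4), both sides equal e^5 ≈ 148.4.
C: fails at (3, 5) — LHS = 4, RHS = √(15) ≈ 3.873.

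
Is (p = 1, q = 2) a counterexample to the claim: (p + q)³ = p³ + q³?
Substituting p = 1, q = 2:
LHS = (1 + 2)³ = 27
RHS = 1³ + 2³ = 9

Since LHS ≠ RHS, this pair disproves the claim.

Answer: Yes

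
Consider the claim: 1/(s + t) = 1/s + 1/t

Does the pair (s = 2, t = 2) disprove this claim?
Yes

Substituting s = 2, t = 2:
LHS = 1/(2 + 2) = 1/4
RHS = 1/2 + 1/2 = 1

Since LHS ≠ RHS, this pair disproves the claim.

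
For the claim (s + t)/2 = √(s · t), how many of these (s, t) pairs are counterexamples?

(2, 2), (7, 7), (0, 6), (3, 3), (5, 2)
Testing each pair:
(2, 2): LHS = 2, RHS = 2 → satisfies claim
(7, 7): LHS = 7, RHS = 7 → satisfies claim
(0, 6): LHS = 3, RHS = 0 → counterexample
(3, 3): LHS = 3, RHS = 3 → satisfies claim
(5, 2): LHS = 7/2, RHS = √(10) ≈ 3.162 → counterexample

That makes 2 counterexamples.

Answer: 2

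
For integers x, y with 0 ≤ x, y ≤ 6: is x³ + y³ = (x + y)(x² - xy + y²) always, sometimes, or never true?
The identity holds for every pair in the range. For instance at (x, y) = (6, 5): both sides equal 341.

Answer: Always true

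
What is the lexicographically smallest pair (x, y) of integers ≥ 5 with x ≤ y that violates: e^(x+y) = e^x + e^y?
(x, y) = (5, 5)

Substituting (5, 5) into the claim:
LHS = e^(5+5) = e^10 ≈ 22026.5
RHS = e^5 + e^5 = 2·e^5 ≈ 296.8

Since LHS ≠ RHS, this pair disproves the claim, and no lexicographically smaller pair (x ≤ y, integers ≥ 5) does.

For instance (9, 11) is also a counterexample (LHS = e^20 ≈ 485165195.4, RHS = e^9 + e^11 ≈ 67977.2), but it's lexicographically larger.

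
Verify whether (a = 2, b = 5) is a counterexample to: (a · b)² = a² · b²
No

Substituting a = 2, b = 5:
LHS = (2 · 5)² = 100
RHS = 2² · 5² = 100

The sides agree, so this pair does not disprove the claim.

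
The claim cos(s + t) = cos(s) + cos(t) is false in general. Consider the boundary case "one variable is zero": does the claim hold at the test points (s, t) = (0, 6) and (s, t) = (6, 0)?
At (0, 6): LHS = cos(6) ≈ 0.9602 ≠ RHS = cos(6) + 1 ≈ 1.96
At (6, 0): LHS = cos(6) ≈ 0.9602 ≠ RHS = cos(6) + 1 ≈ 1.96

Answer: No, fails at both test points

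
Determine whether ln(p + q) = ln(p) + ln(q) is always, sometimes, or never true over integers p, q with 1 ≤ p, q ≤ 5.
Sometimes true

It holds at (p, q) = (2, 2) (both sides equal ln(4) ≈ 1.386), but fails at (p, q) = (4, 2) (LHS = ln(6) ≈ 1.792, RHS = ln(2) + ln(4) ≈ 2.079).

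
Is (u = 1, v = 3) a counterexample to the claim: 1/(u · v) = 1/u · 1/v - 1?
Substituting u = 1, v = 3:
LHS = 1/(1 · 3) = 1/3
RHS = 1/1 · 1/3 - 1 = -2/3

Since LHS ≠ RHS, this pair disproves the claim.

Answer: Yes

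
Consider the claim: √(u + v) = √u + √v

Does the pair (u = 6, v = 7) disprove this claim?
Yes

Substituting u = 6, v = 7:
LHS = √(6 + 7) = √(13) ≈ 3.606
RHS = √6 + √7 = √(6) + √(7) ≈ 5.095

Since LHS ≠ RHS, this pair disproves the claim.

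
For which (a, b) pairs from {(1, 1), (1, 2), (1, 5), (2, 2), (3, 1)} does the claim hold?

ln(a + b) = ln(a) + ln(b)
Testing each pair:
(1, 1): LHS = ln(2) ≈ 0.6931, RHS = 0 → fails
(1, 2): LHS = ln(3) ≈ 1.099, RHS = ln(2) ≈ 0.6931 → fails
(1, 5): LHS = ln(6) ≈ 1.792, RHS = ln(5) ≈ 1.609 → fails
(2, 2): LHS = ln(4) ≈ 1.386, RHS = 2·ln(2) ≈ 1.386 → holds
(3, 1): LHS = ln(4) ≈ 1.386, RHS = ln(3) ≈ 1.099 → fails

1 of 5 pairs satisfies the claim.

Answer: (2, 2)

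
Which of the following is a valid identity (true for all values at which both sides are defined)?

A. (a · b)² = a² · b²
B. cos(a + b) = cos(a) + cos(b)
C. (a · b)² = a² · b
A

A: holds — e.g. at (2, 2), both sides equal 16.
B: fails at (2, 5) — LHS = cos(7) ≈ 0.7539, RHS = cos(2) + cos(5) ≈ -0.1325.
C: fails at (1, 3) — LHS = 9, RHS = 3.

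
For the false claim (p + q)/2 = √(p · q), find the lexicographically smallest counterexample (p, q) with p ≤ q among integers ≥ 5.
(p, q) = (5, 6)

Substituting (5, 6) into the claim:
LHS = (5 + 6)/2 = 11/2
RHS = √(5 · 6) = √(30) ≈ 5.477

Since LHS ≠ RHS, this pair disproves the claim, and no lexicographically smaller pair (p ≤ q, integers ≥ 5) does.

For instance (5, 10) is also a counterexample (LHS = 15/2, RHS = 5·√(2) ≈ 7.071), but it's lexicographically larger.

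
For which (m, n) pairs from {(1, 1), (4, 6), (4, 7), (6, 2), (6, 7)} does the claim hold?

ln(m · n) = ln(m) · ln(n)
(1, 1)

Testing each pair:
(1, 1): LHS = 0, RHS = 0 → holds
(4, 6): LHS = ln(24) ≈ 3.178, RHS = ln(4)·ln(6) ≈ 2.484 → fails
(4, 7): LHS = ln(28) ≈ 3.332, RHS = ln(4)·ln(7) ≈ 2.698 → fails
(6, 2): LHS = ln(12) ≈ 2.485, RHS = ln(2)·ln(6) ≈ 1.242 → fails
(6, 7): LHS = ln(42) ≈ 3.738, RHS = ln(6)·ln(7) ≈ 3.487 → fails

1 of 5 pairs satisfies the claim.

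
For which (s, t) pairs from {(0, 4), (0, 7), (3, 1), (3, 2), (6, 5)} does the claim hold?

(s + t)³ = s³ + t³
Testing each pair:
(0, 4): LHS = 64, RHS = 64 → holds
(0, 7): LHS = 343, RHS = 343 → holds
(3, 1): LHS = 64, RHS = 28 → fails
(3, 2): LHS = 125, RHS = 35 → fails
(6, 5): LHS = 1331, RHS = 341 → fails

2 of 5 pairs satisfy the claim.

Answer: (0, 4), (0, 7)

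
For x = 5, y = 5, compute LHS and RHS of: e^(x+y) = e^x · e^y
LHS = e^(5+5) = e^10 ≈ 22026.5
RHS = e^5 · e^5 = e^10 ≈ 22026.5

LHS = RHS: the two sides agree.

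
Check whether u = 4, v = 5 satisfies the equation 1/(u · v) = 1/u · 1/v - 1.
Substituting u = 4, v = 5:

LHS = 1/(4 · 5) = 1/20
RHS = 1/4 · 1/5 - 1 = -19/20

LHS ≠ RHS, so the equation does not hold at this point.

Answer: Fails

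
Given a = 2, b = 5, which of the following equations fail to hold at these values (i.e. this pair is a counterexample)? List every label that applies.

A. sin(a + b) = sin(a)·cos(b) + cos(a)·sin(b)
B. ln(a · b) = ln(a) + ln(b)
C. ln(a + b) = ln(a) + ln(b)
Evaluating each claim at the given values:
A. LHS = sin(7) ≈ 0.657, RHS = sin(2)·cos(5) + sin(5)·cos(2) ≈ 0.657 → holds here (LHS = RHS)
B. LHS = ln(10) ≈ 2.303, RHS = ln(2) + ln(5) ≈ 2.303 → holds here (LHS = RHS)
C. LHS = ln(7) ≈ 1.946, RHS = ln(2) + ln(5) ≈ 2.303 → fails here (LHS ≠ RHS)

Answer: C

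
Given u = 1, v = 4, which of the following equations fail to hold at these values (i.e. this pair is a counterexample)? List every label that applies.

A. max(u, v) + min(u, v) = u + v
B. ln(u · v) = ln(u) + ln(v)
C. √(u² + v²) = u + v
C

Evaluating each claim at the given values:
A. LHS = 5, RHS = 5 → holds here (LHS = RHS)
B. LHS = ln(4) ≈ 1.386, RHS = ln(4) ≈ 1.386 → holds here (LHS = RHS)
C. LHS = √(17) ≈ 4.123, RHS = 5 → fails here (LHS ≠ RHS)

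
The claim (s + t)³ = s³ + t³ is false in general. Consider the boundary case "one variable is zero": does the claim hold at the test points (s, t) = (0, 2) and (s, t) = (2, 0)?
At (0, 2): LHS = 8, RHS = 8 → equal
At (2, 0): LHS = 8, RHS = 8 → equal

So the claim does hold at both of these boundary points, even though it is not an identity.

Answer: Yes, holds at both test points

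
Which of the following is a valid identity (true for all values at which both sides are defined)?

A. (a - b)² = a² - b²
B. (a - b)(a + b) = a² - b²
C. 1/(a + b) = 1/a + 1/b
A: fails at (2, 4) — LHS = 4, RHS = -12.
B: holds — e.g. at (4, 6), both sides equal -20.
C: fails at (2, 4) — LHS = 1/6, RHS = 3/4.

Answer: B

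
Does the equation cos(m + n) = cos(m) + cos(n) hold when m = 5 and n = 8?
Fails

Substituting m = 5, n = 8:

LHS = cos(5 + 8) = cos(13) ≈ 0.9074
RHS = cos(5) + cos(8) ≈ 0.1382

LHS ≠ RHS, so the equation does not hold at this point.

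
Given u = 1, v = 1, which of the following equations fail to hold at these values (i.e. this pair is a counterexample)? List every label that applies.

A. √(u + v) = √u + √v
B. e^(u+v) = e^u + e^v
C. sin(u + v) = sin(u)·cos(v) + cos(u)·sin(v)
Evaluating each claim at the given values:
A. LHS = √(2) ≈ 1.414, RHS = 2 → fails here (LHS ≠ RHS)
B. LHS = e^2 ≈ 7.389, RHS = 2·e ≈ 5.437 → fails here (LHS ≠ RHS)
C. LHS = sin(2) ≈ 0.9093, RHS = 2·sin(1)·cos(1) ≈ 0.9093 → holds here (LHS = RHS)

Answer: A, B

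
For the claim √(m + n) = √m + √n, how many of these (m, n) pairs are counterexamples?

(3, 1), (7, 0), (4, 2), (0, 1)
Testing each pair:
(3, 1): LHS = 2, RHS = 1 + √(3) ≈ 2.732 → counterexample
(7, 0): LHS = √(7) ≈ 2.646, RHS = √(7) ≈ 2.646 → satisfies claim
(4, 2): LHS = √(6) ≈ 2.449, RHS = √(2) + 2 ≈ 3.414 → counterexample
(0, 1): LHS = 1, RHS = 1 → satisfies claim

That makes 2 counterexamples.

Answer: 2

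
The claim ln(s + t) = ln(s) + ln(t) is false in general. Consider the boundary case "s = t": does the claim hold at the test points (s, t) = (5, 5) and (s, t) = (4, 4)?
No, fails at both test points

At (5, 5): LHS = ln(10) ≈ 2.303 ≠ RHS = 2·ln(5) ≈ 3.219
At (4, 4): LHS = ln(8) ≈ 2.079 ≠ RHS = 2·ln(4) ≈ 2.773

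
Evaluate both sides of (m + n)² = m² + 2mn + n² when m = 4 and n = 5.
LHS = (4 + 5)² = 81
RHS = 4² + 2·4·5 + 5² = 81

LHS = RHS: the two sides agree.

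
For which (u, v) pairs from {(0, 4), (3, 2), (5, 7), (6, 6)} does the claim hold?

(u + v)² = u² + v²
(0, 4)

Testing each pair:
(0, 4): LHS = 16, RHS = 16 → holds
(3, 2): LHS = 25, RHS = 13 → fails
(5, 7): LHS = 144, RHS = 74 → fails
(6, 6): LHS = 144, RHS = 72 → fails

1 of 4 pairs satisfies the claim.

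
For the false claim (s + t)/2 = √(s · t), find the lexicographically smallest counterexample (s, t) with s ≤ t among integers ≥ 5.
Substituting (5, 6) into the claim:
LHS = (5 + 6)/2 = 11/2
RHS = √(5 · 6) = √(30) ≈ 5.477

Since LHS ≠ RHS, this pair disproves the claim, and no lexicographically smaller pair (s ≤ t, integers ≥ 5) does.

For instance (6, 12) is also a counterexample (LHS = 9, RHS = 6·√(2) ≈ 8.485), but it's lexicographically larger.

Answer: (s, t) = (5, 6)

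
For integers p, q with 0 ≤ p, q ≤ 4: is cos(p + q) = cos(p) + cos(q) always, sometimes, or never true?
The claim fails for every pair in the range. For instance at (p, q) = (0, 4): LHS = cos(4) ≈ -0.6536, RHS = cos(4) + 1 ≈ 0.3464.

Answer: Never true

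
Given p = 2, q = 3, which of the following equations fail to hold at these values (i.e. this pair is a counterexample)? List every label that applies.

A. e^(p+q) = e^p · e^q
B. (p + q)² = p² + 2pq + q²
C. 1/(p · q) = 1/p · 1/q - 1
Evaluating each claim at the given values:
A. LHS = e^5 ≈ 148.4, RHS = e^5 ≈ 148.4 → holds here (LHS = RHS)
B. LHS = 25, RHS = 25 → holds here (LHS = RHS)
C. LHS = 1/6, RHS = -5/6 → fails here (LHS ≠ RHS)

Answer: C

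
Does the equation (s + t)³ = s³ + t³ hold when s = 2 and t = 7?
Fails

Substituting s = 2, t = 7:

LHS = (2 + 7)³ = 729
RHS = 2³ + 7³ = 351

LHS ≠ RHS, so the equation does not hold at this point.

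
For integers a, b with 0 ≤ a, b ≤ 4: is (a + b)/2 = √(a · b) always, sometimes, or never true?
Sometimes true

It holds at (a, b) = (4, 4) (both sides equal 4), but fails at (a, b) = (3, 4) (LHS = 7/2, RHS = 2·√(3) ≈ 3.464).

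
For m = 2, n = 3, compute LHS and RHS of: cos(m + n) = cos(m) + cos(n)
LHS = cos(2 + 3) = cos(5) ≈ 0.2837
RHS = cos(2) + cos(3) ≈ -1.406

LHS ≠ RHS (they differ by about 1.69), so the equation does not hold here.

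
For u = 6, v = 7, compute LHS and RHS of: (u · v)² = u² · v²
LHS = (6 · 7)² = 1764
RHS = 6² · 7² = 1764

LHS = RHS: the two sides agree.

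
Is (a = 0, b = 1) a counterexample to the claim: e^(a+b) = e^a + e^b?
Substituting a = 0, b = 1:
LHS = e^(0+1) = e ≈ 2.718
RHS = e^0 + e^1 = 1 + e ≈ 3.718

Since LHS ≠ RHS, this pair disproves the claim.

Answer: Yes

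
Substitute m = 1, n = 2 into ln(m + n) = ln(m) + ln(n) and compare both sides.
LHS = ln(1 + 2) = ln(3) ≈ 1.099
RHS = ln(1) + ln(2) = ln(2) ≈ 0.6931

LHS ≠ RHS (they differ by about 0.4055), so the equation does not hold here.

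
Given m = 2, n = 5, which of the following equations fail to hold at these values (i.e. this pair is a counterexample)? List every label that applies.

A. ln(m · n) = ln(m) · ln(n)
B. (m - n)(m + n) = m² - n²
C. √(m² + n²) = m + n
Evaluating each claim at the given values:
A. LHS = ln(10) ≈ 2.303, RHS = ln(2)·ln(5) ≈ 1.116 → fails here (LHS ≠ RHS)
B. LHS = -21, RHS = -21 → holds here (LHS = RHS)
C. LHS = √(29) ≈ 5.385, RHS = 7 → fails here (LHS ≠ RHS)

Answer: A, C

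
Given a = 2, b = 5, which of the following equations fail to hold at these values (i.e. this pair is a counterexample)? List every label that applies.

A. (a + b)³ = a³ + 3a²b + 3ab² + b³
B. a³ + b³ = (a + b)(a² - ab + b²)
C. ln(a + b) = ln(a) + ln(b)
Evaluating each claim at the given values:
A. LHS = 343, RHS = 343 → holds here (LHS = RHS)
B. LHS = 133, RHS = 133 → holds here (LHS = RHS)
C. LHS = ln(7) ≈ 1.946, RHS = ln(2) + ln(5) ≈ 2.303 → fails here (LHS ≠ RHS)

Answer: C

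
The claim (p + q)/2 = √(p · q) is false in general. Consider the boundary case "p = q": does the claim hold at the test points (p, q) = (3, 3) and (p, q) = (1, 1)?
At (3, 3): LHS = 3, RHS = 3 → equal
At (1, 1): LHS = 1, RHS = 1 → equal

So the claim does hold at both of these boundary points, even though it is not an identity.

Answer: Yes, holds at both test points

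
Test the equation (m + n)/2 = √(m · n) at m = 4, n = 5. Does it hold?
Substituting m = 4, n = 5:

LHS = (4 + 5)/2 = 9/2
RHS = √(4 · 5) = 2·√(5) ≈ 4.472

LHS ≠ RHS, so the equation does not hold at this point.

Answer: Fails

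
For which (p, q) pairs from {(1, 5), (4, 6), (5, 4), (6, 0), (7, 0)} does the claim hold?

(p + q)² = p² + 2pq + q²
All pairs

Testing each pair:
(1, 5): LHS = 36, RHS = 36 → holds
(4, 6): LHS = 100, RHS = 100 → holds
(5, 4): LHS = 81, RHS = 81 → holds
(6, 0): LHS = 36, RHS = 36 → holds
(7, 0): LHS = 49, RHS = 49 → holds

Every pair satisfies the claim.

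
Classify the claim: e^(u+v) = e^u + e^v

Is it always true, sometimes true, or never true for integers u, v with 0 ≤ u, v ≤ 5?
The claim fails for every pair in the range. For instance at (u, v) = (1, 3): LHS = e^4 ≈ 54.6, RHS = e + e^3 ≈ 22.8.

Answer: Never true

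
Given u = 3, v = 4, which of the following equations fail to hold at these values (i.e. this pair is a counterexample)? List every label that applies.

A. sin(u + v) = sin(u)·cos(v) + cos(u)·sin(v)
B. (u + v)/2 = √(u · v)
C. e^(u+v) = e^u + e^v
Evaluating each claim at the given values:
A. LHS = sin(7) ≈ 0.657, RHS = sin(3)·cos(4) + sin(4)·cos(3) ≈ 0.657 → holds here (LHS = RHS)
B. LHS = 7/2, RHS = 2·√(3) ≈ 3.464 → fails here (LHS ≠ RHS)
C. LHS = e^7 ≈ 1097, RHS = e^3 + e^4 ≈ 74.68 → fails here (LHS ≠ RHS)

Answer: B, C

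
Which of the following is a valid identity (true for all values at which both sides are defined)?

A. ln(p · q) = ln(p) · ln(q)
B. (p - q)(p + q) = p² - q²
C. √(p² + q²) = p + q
B

A: fails at (3, 5) — LHS = ln(15) ≈ 2.708, RHS = ln(3)·ln(5) ≈ 1.768.
B: holds — e.g. at (1, 2), both sides equal -3.
C: fails at (3, 5) — LHS = √(34) ≈ 5.831, RHS = 8.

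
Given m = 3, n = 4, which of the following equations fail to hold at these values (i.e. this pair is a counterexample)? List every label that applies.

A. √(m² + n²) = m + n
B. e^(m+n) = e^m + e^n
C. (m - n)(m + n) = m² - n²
A, B

Evaluating each claim at the given values:
A. LHS = 5, RHS = 7 → fails here (LHS ≠ RHS)
B. LHS = e^7 ≈ 1097, RHS = e^3 + e^4 ≈ 74.68 → fails here (LHS ≠ RHS)
C. LHS = -7, RHS = -7 → holds here (LHS = RHS)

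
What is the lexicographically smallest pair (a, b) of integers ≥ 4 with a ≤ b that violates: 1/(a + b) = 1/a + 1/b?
(a, b) = (4, 4)

Substituting (4, 4) into the claim:
LHS = 1/(4 + 4) = 1/8
RHS = 1/4 + 1/4 = 1/2

Since LHS ≠ RHS, this pair disproves the claim, and no lexicographically smaller pair (a ≤ b, integers ≥ 4) does.

For instance (9, 11) is also a counterexample (LHS = 1/20, RHS = 20/99), but it's lexicographically larger.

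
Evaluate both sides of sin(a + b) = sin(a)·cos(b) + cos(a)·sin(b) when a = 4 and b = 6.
LHS = sin(4 + 6) = sin(10) ≈ -0.544
RHS = sin(4)·cos(6) + cos(4)·sin(6) = sin(4)·cos(6) + sin(6)·cos(4) ≈ -0.544

LHS = RHS: the two sides agree.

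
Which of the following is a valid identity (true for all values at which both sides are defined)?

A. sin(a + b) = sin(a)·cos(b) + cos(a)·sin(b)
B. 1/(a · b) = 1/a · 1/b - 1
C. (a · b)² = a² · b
A: holds — e.g. at (2, 5), both sides equal sin(7) ≈ 0.657.
B: fails at (3, 4) — LHS = 1/12, RHS = -11/12.
C: fails at (3, 4) — LHS = 144, RHS = 36.

Answer: A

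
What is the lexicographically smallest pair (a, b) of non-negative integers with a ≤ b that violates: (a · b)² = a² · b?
At (0, 6): both sides equal 0, so it holds there.
At (0, 7): both sides equal 0, so it holds there.

Substituting (1, 2) into the claim:
LHS = (1 · 2)² = 4
RHS = 1² · 2 = 2

Since LHS ≠ RHS, this pair disproves the claim, and no lexicographically smaller pair (a ≤ b, non-negative integers) does.

For instance (2, 7) is also a counterexample (LHS = 196, RHS = 28), but it's lexicographically larger.

Answer: (a, b) = (1, 2)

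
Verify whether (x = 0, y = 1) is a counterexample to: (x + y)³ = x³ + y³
Substituting x = 0, y = 1:
LHS = (0 + 1)³ = 1
RHS = 0³ + 1³ = 1

The sides agree, so this pair does not disprove the claim.

Answer: No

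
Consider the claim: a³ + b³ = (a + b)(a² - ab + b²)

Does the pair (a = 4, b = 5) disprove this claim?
Substituting a = 4, b = 5:
LHS = 4³ + 5³ = 189
RHS = (4 + 5)(4² - 4·5 + 5²) = 189

The sides agree, so this pair does not disprove the claim.

Answer: No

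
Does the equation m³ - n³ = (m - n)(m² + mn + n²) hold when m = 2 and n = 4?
Substituting m = 2, n = 4:

LHS = 2³ - 4³ = -56
RHS = (2 - 4)(2² + 2·4 + 4²) = -56

LHS = RHS, so the equation holds at this point.

Answer: Holds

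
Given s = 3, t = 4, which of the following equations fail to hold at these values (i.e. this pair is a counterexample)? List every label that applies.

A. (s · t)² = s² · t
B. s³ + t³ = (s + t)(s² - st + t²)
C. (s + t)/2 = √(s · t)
Evaluating each claim at the given values:
A. LHS = 144, RHS = 36 → fails here (LHS ≠ RHS)
B. LHS = 91, RHS = 91 → holds here (LHS = RHS)
C. LHS = 7/2, RHS = 2·√(3) ≈ 3.464 → fails here (LHS ≠ RHS)

Answer: A, C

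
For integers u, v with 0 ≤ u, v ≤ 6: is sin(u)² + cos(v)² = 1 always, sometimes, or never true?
It holds at (u, v) = (2, 2) (both sides equal 1), but fails at (u, v) = (3, 4) (LHS = sin(3)² + cos(4)² ≈ 0.4472, RHS = 1).

Answer: Sometimes true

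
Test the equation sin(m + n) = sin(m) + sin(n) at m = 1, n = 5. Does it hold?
Substituting m = 1, n = 5:

LHS = sin(1 + 5) = sin(6) ≈ -0.2794
RHS = sin(1) + sin(5) ≈ -0.1175

LHS ≠ RHS, so the equation does not hold at this point.

Answer: Fails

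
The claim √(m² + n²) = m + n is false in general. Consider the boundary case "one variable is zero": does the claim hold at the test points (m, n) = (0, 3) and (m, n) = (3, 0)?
Yes, holds at both test points

At (0, 3): LHS = 3, RHS = 3 → equal
At (3, 0): LHS = 3, RHS = 3 → equal

So the claim does hold at both of these boundary points, even though it is not an identity.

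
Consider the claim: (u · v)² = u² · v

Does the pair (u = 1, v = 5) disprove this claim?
Substituting u = 1, v = 5:
LHS = (1 · 5)² = 25
RHS = 1² · 5 = 5

Since LHS ≠ RHS, this pair disproves the claim.

Answer: Yes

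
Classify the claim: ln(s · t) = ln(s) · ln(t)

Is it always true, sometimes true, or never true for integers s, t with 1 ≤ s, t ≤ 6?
It holds at (s, t) = (1, 1) (both sides equal 0), but fails at (s, t) = (3, 5) (LHS = ln(15) ≈ 2.708, RHS = ln(3)·ln(5) ≈ 1.768).

Answer: Sometimes true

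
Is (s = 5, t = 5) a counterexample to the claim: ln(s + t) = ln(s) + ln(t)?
Substituting s = 5, t = 5:
LHS = ln(5 + 5) = ln(10) ≈ 2.303
RHS = ln(5) + ln(5) = 2·ln(5) ≈ 3.219

Since LHS ≠ RHS, this pair disproves the claim.

Answer: Yes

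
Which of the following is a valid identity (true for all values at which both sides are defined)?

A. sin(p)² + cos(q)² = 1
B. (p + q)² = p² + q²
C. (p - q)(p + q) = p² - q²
C

A: fails at (4, 5) — LHS = cos(5)² + sin(4)² ≈ 0.6532, RHS = 1.
B: fails at (1, 5) — LHS = 36, RHS = 26.
C: holds — e.g. at (2, 4), both sides equal -12.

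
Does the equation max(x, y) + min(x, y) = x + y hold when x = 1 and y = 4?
Holds

Substituting x = 1, y = 4:

LHS = max(1, 4) + min(1, 4) = 5
RHS = 1 + 4 = 5

LHS = RHS, so the equation holds at this point.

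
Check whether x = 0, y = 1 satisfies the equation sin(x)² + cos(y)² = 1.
Fails

Substituting x = 0, y = 1:

LHS = sin(0)² + cos(1)² = cos(1)² ≈ 0.2919
RHS = 1

LHS ≠ RHS, so the equation does not hold at this point.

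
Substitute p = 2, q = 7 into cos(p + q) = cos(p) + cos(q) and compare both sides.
LHS = cos(2 + 7) = cos(9) ≈ -0.9111
RHS = cos(2) + cos(7) ≈ 0.3378

LHS ≠ RHS (they differ by about 1.249), so the equation does not hold here.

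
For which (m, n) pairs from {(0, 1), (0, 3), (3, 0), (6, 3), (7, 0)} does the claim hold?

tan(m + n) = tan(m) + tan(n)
Testing each pair:
(0, 1): LHS = tan(1) ≈ 1.557, RHS = tan(1) ≈ 1.557 → holds
(0, 3): LHS = tan(3) ≈ -0.1425, RHS = tan(3) ≈ -0.1425 → holds
(3, 0): LHS = tan(3) ≈ -0.1425, RHS = tan(3) ≈ -0.1425 → holds
(6, 3): LHS = tan(9) ≈ -0.4523, RHS = tan(6) + tan(3) ≈ -0.4336 → fails
(7, 0): LHS = tan(7) ≈ 0.8714, RHS = tan(7) ≈ 0.8714 → holds

4 of 5 pairs satisfy the claim.

Answer: (0, 1), (0, 3), (3, 0), (7, 0)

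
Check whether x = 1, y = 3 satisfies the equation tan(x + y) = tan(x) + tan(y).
Substituting x = 1, y = 3:

LHS = tan(1 + 3) = tan(4) ≈ 1.158
RHS = tan(1) + tan(3) ≈ 1.415

LHS ≠ RHS, so the equation does not hold at this point.

Answer: Fails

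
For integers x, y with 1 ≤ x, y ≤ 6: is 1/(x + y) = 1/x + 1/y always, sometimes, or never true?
The claim fails for every pair in the range. For instance at (x, y) = (5, 6): LHS = 1/11, RHS = 11/30.

Answer: Never true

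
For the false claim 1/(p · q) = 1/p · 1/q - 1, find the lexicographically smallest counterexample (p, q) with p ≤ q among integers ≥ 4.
(p, q) = (4, 4)

Substituting (4, 4) into the claim:
LHS = 1/(4 · 4) = 1/16
RHS = 1/4 · 1/4 - 1 = -15/16

Since LHS ≠ RHS, this pair disproves the claim, and no lexicographically smaller pair (p ≤ q, integers ≥ 4) does.

For instance (4, 8) is also a counterexample (LHS = 1/32, RHS = -31/32), but it's lexicographically larger.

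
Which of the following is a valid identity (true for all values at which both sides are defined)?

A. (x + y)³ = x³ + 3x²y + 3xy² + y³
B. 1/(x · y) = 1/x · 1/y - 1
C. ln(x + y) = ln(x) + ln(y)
A: holds — e.g. at (1, 2), both sides equal 27.
B: fails at (6, 7) — LHS = 1/42, RHS = -41/42.
C: fails at (3, 5) — LHS = ln(8) ≈ 2.079, RHS = ln(3) + ln(5) ≈ 2.708.

Answer: A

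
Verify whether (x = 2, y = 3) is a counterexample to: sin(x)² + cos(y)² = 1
Substituting x = 2, y = 3:
LHS = sin(2)² + cos(3)² ≈ 1.807
RHS = 1

Since LHS ≠ RHS, this pair disproves the claim.

Answer: Yes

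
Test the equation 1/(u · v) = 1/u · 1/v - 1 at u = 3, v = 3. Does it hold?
Substituting u = 3, v = 3:

LHS = 1/(3 · 3) = 1/9
RHS = 1/3 · 1/3 - 1 = -8/9

LHS ≠ RHS, so the equation does not hold at this point.

Answer: Fails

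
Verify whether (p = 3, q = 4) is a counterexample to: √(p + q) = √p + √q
Yes

Substituting p = 3, q = 4:
LHS = √(3 + 4) = √(7) ≈ 2.646
RHS = √3 + √4 = √(3) + 2 ≈ 3.732

Since LHS ≠ RHS, this pair disproves the claim.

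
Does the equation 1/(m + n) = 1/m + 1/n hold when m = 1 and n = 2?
Fails

Substituting m = 1, n = 2:

LHS = 1/(1 + 2) = 1/3
RHS = 1/1 + 1/2 = 3/2

LHS ≠ RHS, so the equation does not hold at this point.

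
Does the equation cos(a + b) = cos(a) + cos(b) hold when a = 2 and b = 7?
Fails

Substituting a = 2, b = 7:

LHS = cos(2 + 7) = cos(9) ≈ -0.9111
RHS = cos(2) + cos(7) ≈ 0.3378

LHS ≠ RHS, so the equation does not hold at this point.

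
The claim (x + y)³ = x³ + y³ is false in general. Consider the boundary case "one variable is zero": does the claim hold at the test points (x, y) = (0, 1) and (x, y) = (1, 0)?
At (0, 1): LHS = 1, RHS = 1 → equal
At (1, 0): LHS = 1, RHS = 1 → equal

So the claim does hold at both of these boundary points, even though it is not an identity.

Answer: Yes, holds at both test points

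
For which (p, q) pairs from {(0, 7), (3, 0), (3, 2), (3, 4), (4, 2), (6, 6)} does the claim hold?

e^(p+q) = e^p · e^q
All pairs

Testing each pair:
(0, 7): LHS = e^7 ≈ 1097, RHS = e^7 ≈ 1097 → holds
(3, 0): LHS = e^3 ≈ 20.09, RHS = e^3 ≈ 20.09 → holds
(3, 2): LHS = e^5 ≈ 148.4, RHS = e^5 ≈ 148.4 → holds
(3, 4): LHS = e^7 ≈ 1097, RHS = e^7 ≈ 1097 → holds
(4, 2): LHS = e^6 ≈ 403.4, RHS = e^6 ≈ 403.4 → holds
(6, 6): LHS = e^12 ≈ 162754.8, RHS = e^12 ≈ 162754.8 → holds

Every pair satisfies the claim.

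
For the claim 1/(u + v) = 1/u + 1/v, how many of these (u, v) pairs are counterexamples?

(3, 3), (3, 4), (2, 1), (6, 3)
4

Testing each pair:
(3, 3): LHS = 1/6, RHS = 2/3 → counterexample
(3, 4): LHS = 1/7, RHS = 7/12 → counterexample
(2, 1): LHS = 1/3, RHS = 3/2 → counterexample
(6, 3): LHS = 1/9, RHS = 1/2 → counterexample

That makes 4 counterexamples.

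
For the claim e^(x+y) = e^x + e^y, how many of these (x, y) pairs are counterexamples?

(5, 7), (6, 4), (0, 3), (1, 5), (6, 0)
5

Testing each pair:
(5, 7): LHS = e^12 ≈ 162754.8, RHS = e^5 + e^7 ≈ 1245 → counterexample
(6, 4): LHS = e^10 ≈ 22026.5, RHS = e^4 + e^6 ≈ 458 → counterexample
(0, 3): LHS = e^3 ≈ 20.09, RHS = 1 + e^3 ≈ 21.09 → counterexample
(1, 5): LHS = e^6 ≈ 403.4, RHS = e + e^5 ≈ 151.1 → counterexample
(6, 0): LHS = e^6 ≈ 403.4, RHS = 1 + e^6 ≈ 404.4 → counterexample

That makes 5 counterexamples.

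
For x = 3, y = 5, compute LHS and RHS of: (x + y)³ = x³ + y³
LHS = (3 + 5)³ = 512
RHS = 3³ + 5³ = 152

LHS ≠ RHS, so the equation does not hold here.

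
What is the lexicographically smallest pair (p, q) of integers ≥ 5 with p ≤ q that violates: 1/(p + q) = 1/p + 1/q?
(p, q) = (5, 5)

Substituting (5, 5) into the claim:
LHS = 1/(5 + 5) = 1/10
RHS = 1/5 + 1/5 = 2/5

Since LHS ≠ RHS, this pair disproves the claim, and no lexicographically smaller pair (p ≤ q, integers ≥ 5) does.

For instance (7, 8) is also a counterexample (LHS = 1/15, RHS = 15/56), but it's lexicographically larger.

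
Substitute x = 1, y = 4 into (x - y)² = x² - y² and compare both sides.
LHS = (1 - 4)² = 9
RHS = 1² - 4² = -15

LHS ≠ RHS, so the equation does not hold here.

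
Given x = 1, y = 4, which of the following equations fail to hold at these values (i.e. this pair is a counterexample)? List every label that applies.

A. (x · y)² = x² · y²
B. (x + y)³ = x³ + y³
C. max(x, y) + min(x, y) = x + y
Evaluating each claim at the given values:
A. LHS = 16, RHS = 16 → holds here (LHS = RHS)
B. LHS = 125, RHS = 65 → fails here (LHS ≠ RHS)
C. LHS = 5, RHS = 5 → holds here (LHS = RHS)

Answer: B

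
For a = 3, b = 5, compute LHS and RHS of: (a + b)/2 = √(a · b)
LHS = (3 + 5)/2 = 4
RHS = √(3 · 5) = √(15) ≈ 3.873

LHS ≠ RHS (they differ by about 0.127), so the equation does not hold here.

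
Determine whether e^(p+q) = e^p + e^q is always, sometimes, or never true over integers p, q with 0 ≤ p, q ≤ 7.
Never true

The claim fails for every pair in the range. For instance at (p, q) = (1, 7): LHS = e^8 ≈ 2981, RHS = e + e^7 ≈ 1099.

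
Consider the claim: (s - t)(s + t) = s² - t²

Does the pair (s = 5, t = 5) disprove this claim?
No

Substituting s = 5, t = 5:
LHS = (5 - 5)(5 + 5) = 0
RHS = 5² - 5² = 0

The sides agree, so this pair does not disprove the claim.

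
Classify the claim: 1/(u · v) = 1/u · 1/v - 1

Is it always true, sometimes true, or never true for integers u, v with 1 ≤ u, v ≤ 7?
Never true

The claim fails for every pair in the range. For instance at (u, v) = (6, 5): LHS = 1/30, RHS = -29/30.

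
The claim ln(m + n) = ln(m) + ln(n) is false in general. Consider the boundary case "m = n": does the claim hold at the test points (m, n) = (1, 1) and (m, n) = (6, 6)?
At (1, 1): LHS = ln(2) ≈ 0.6931 ≠ RHS = 0
At (6, 6): LHS = ln(12) ≈ 2.485 ≠ RHS = 2·ln(6) ≈ 3.584

Answer: No, fails at both test points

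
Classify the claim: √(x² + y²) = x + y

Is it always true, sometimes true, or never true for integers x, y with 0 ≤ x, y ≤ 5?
Sometimes true

It holds at (x, y) = (0, 3) (both sides equal 3), but fails at (x, y) = (1, 1) (LHS = √(2) ≈ 1.414, RHS = 2).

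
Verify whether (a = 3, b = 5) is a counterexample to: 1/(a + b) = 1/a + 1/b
Substituting a = 3, b = 5:
LHS = 1/(3 + 5) = 1/8
RHS = 1/3 + 1/5 = 8/15

Since LHS ≠ RHS, this pair disproves the claim.

Answer: Yes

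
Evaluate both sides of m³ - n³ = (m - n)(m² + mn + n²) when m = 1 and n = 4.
LHS = 1³ - 4³ = -63
RHS = (1 - 4)(1² + 1·4 + 4²) = -63

LHS = RHS: the two sides agree.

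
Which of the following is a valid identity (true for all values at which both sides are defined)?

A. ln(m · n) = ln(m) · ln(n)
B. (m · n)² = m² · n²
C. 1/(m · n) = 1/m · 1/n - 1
B

A: fails at (4, 6) — LHS = ln(24) ≈ 3.178, RHS = ln(4)·ln(6) ≈ 2.484.
B: holds — e.g. at (4, 5), both sides equal 400.
C: fails at (3, 3) — LHS = 1/9, RHS = -8/9.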